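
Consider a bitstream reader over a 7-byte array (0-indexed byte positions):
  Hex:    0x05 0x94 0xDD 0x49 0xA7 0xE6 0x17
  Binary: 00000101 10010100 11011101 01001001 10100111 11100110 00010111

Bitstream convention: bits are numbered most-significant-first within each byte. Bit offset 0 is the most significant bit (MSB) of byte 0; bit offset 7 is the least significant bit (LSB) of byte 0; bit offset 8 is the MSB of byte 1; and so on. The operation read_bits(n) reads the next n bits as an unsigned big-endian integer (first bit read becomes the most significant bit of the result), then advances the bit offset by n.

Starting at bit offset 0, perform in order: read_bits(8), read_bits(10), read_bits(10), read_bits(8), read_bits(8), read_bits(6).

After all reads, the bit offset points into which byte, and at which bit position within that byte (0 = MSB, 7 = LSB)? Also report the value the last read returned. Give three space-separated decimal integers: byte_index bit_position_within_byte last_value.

Read 1: bits[0:8] width=8 -> value=5 (bin 00000101); offset now 8 = byte 1 bit 0; 48 bits remain
Read 2: bits[8:18] width=10 -> value=595 (bin 1001010011); offset now 18 = byte 2 bit 2; 38 bits remain
Read 3: bits[18:28] width=10 -> value=468 (bin 0111010100); offset now 28 = byte 3 bit 4; 28 bits remain
Read 4: bits[28:36] width=8 -> value=154 (bin 10011010); offset now 36 = byte 4 bit 4; 20 bits remain
Read 5: bits[36:44] width=8 -> value=126 (bin 01111110); offset now 44 = byte 5 bit 4; 12 bits remain
Read 6: bits[44:50] width=6 -> value=24 (bin 011000); offset now 50 = byte 6 bit 2; 6 bits remain

Answer: 6 2 24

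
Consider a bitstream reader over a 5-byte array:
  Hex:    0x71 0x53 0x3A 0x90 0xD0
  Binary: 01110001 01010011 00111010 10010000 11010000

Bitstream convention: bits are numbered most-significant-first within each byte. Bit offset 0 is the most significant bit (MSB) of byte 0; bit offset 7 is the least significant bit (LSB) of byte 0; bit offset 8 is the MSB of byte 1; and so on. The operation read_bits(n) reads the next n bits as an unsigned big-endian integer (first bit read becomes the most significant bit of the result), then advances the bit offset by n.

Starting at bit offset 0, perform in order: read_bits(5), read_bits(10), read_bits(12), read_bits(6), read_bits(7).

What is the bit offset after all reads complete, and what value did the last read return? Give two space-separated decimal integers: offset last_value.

Answer: 40 80

Derivation:
Read 1: bits[0:5] width=5 -> value=14 (bin 01110); offset now 5 = byte 0 bit 5; 35 bits remain
Read 2: bits[5:15] width=10 -> value=169 (bin 0010101001); offset now 15 = byte 1 bit 7; 25 bits remain
Read 3: bits[15:27] width=12 -> value=2516 (bin 100111010100); offset now 27 = byte 3 bit 3; 13 bits remain
Read 4: bits[27:33] width=6 -> value=33 (bin 100001); offset now 33 = byte 4 bit 1; 7 bits remain
Read 5: bits[33:40] width=7 -> value=80 (bin 1010000); offset now 40 = byte 5 bit 0; 0 bits remain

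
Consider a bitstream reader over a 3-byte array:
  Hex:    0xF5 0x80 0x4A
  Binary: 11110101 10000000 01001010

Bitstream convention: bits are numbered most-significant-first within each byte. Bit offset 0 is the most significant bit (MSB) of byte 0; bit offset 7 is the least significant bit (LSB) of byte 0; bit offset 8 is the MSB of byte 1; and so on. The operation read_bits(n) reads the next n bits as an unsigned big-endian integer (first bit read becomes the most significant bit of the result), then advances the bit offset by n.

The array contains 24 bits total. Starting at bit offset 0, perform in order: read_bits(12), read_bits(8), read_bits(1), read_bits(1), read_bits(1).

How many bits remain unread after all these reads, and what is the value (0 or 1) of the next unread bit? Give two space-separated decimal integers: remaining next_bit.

Read 1: bits[0:12] width=12 -> value=3928 (bin 111101011000); offset now 12 = byte 1 bit 4; 12 bits remain
Read 2: bits[12:20] width=8 -> value=4 (bin 00000100); offset now 20 = byte 2 bit 4; 4 bits remain
Read 3: bits[20:21] width=1 -> value=1 (bin 1); offset now 21 = byte 2 bit 5; 3 bits remain
Read 4: bits[21:22] width=1 -> value=0 (bin 0); offset now 22 = byte 2 bit 6; 2 bits remain
Read 5: bits[22:23] width=1 -> value=1 (bin 1); offset now 23 = byte 2 bit 7; 1 bits remain

Answer: 1 0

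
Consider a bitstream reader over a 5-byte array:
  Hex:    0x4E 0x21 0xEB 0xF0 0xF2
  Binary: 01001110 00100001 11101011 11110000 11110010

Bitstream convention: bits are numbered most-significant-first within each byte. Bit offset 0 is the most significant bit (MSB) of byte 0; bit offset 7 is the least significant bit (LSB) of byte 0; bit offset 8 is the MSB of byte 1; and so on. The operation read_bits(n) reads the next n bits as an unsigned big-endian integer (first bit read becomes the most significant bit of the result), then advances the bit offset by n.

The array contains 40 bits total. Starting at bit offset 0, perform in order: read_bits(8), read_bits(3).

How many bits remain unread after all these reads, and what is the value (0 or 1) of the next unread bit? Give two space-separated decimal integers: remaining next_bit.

Answer: 29 0

Derivation:
Read 1: bits[0:8] width=8 -> value=78 (bin 01001110); offset now 8 = byte 1 bit 0; 32 bits remain
Read 2: bits[8:11] width=3 -> value=1 (bin 001); offset now 11 = byte 1 bit 3; 29 bits remain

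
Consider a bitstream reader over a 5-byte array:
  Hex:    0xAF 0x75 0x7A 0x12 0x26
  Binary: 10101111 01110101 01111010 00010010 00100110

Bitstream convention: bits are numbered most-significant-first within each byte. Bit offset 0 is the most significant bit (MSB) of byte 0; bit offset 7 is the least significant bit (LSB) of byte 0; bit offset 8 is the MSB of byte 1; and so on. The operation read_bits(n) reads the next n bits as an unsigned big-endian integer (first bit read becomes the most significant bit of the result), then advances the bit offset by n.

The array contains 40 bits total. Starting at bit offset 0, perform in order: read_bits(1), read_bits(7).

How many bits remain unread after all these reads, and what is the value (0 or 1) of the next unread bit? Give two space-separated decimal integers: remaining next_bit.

Read 1: bits[0:1] width=1 -> value=1 (bin 1); offset now 1 = byte 0 bit 1; 39 bits remain
Read 2: bits[1:8] width=7 -> value=47 (bin 0101111); offset now 8 = byte 1 bit 0; 32 bits remain

Answer: 32 0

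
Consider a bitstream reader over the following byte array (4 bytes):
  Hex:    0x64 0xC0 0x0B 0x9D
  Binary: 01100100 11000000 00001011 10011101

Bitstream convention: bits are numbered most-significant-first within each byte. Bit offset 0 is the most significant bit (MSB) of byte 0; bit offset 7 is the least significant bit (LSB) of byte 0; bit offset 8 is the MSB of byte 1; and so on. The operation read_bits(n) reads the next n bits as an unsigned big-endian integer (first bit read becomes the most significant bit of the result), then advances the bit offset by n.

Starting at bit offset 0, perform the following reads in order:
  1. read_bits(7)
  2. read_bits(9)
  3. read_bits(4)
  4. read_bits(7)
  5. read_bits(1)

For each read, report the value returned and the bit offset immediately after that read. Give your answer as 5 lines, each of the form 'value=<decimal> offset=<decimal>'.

Read 1: bits[0:7] width=7 -> value=50 (bin 0110010); offset now 7 = byte 0 bit 7; 25 bits remain
Read 2: bits[7:16] width=9 -> value=192 (bin 011000000); offset now 16 = byte 2 bit 0; 16 bits remain
Read 3: bits[16:20] width=4 -> value=0 (bin 0000); offset now 20 = byte 2 bit 4; 12 bits remain
Read 4: bits[20:27] width=7 -> value=92 (bin 1011100); offset now 27 = byte 3 bit 3; 5 bits remain
Read 5: bits[27:28] width=1 -> value=1 (bin 1); offset now 28 = byte 3 bit 4; 4 bits remain

Answer: value=50 offset=7
value=192 offset=16
value=0 offset=20
value=92 offset=27
value=1 offset=28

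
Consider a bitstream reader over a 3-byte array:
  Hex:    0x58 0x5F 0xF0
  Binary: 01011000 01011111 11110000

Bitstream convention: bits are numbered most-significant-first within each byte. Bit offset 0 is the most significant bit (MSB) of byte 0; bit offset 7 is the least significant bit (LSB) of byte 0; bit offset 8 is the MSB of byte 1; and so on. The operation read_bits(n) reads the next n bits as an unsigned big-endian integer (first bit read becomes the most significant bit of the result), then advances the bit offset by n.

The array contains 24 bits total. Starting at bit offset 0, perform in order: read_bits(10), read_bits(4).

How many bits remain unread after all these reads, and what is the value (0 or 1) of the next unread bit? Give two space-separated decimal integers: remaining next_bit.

Read 1: bits[0:10] width=10 -> value=353 (bin 0101100001); offset now 10 = byte 1 bit 2; 14 bits remain
Read 2: bits[10:14] width=4 -> value=7 (bin 0111); offset now 14 = byte 1 bit 6; 10 bits remain

Answer: 10 1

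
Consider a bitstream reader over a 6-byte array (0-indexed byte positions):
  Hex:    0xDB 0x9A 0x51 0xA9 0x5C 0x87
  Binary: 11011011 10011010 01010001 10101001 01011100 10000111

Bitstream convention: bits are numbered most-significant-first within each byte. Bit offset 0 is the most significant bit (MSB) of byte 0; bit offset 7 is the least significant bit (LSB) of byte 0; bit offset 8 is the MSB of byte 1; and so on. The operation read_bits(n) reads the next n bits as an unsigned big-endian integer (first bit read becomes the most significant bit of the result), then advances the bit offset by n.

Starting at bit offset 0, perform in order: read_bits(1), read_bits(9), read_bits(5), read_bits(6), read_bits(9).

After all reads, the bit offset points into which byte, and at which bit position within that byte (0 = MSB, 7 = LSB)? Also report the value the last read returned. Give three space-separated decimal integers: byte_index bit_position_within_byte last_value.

Answer: 3 6 106

Derivation:
Read 1: bits[0:1] width=1 -> value=1 (bin 1); offset now 1 = byte 0 bit 1; 47 bits remain
Read 2: bits[1:10] width=9 -> value=366 (bin 101101110); offset now 10 = byte 1 bit 2; 38 bits remain
Read 3: bits[10:15] width=5 -> value=13 (bin 01101); offset now 15 = byte 1 bit 7; 33 bits remain
Read 4: bits[15:21] width=6 -> value=10 (bin 001010); offset now 21 = byte 2 bit 5; 27 bits remain
Read 5: bits[21:30] width=9 -> value=106 (bin 001101010); offset now 30 = byte 3 bit 6; 18 bits remain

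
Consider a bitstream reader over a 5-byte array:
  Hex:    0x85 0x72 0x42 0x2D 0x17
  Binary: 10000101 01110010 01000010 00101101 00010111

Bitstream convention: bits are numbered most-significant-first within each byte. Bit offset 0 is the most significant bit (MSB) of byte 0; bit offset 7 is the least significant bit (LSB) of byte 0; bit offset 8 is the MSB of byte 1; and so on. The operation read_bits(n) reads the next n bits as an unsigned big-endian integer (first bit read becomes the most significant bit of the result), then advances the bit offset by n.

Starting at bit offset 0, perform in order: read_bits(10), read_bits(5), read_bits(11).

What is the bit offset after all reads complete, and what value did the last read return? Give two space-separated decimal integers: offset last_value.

Read 1: bits[0:10] width=10 -> value=533 (bin 1000010101); offset now 10 = byte 1 bit 2; 30 bits remain
Read 2: bits[10:15] width=5 -> value=25 (bin 11001); offset now 15 = byte 1 bit 7; 25 bits remain
Read 3: bits[15:26] width=11 -> value=264 (bin 00100001000); offset now 26 = byte 3 bit 2; 14 bits remain

Answer: 26 264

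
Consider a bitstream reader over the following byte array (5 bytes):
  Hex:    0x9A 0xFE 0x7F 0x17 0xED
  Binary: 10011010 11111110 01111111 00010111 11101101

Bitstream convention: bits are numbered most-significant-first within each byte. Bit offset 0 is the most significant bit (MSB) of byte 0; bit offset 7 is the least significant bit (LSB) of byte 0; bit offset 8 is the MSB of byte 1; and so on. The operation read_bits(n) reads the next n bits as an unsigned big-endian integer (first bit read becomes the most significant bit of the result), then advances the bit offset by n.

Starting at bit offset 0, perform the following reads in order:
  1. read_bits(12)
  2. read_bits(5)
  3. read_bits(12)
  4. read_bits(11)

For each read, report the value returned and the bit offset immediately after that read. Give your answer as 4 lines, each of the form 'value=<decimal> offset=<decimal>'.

Answer: value=2479 offset=12
value=28 offset=17
value=4066 offset=29
value=2029 offset=40

Derivation:
Read 1: bits[0:12] width=12 -> value=2479 (bin 100110101111); offset now 12 = byte 1 bit 4; 28 bits remain
Read 2: bits[12:17] width=5 -> value=28 (bin 11100); offset now 17 = byte 2 bit 1; 23 bits remain
Read 3: bits[17:29] width=12 -> value=4066 (bin 111111100010); offset now 29 = byte 3 bit 5; 11 bits remain
Read 4: bits[29:40] width=11 -> value=2029 (bin 11111101101); offset now 40 = byte 5 bit 0; 0 bits remain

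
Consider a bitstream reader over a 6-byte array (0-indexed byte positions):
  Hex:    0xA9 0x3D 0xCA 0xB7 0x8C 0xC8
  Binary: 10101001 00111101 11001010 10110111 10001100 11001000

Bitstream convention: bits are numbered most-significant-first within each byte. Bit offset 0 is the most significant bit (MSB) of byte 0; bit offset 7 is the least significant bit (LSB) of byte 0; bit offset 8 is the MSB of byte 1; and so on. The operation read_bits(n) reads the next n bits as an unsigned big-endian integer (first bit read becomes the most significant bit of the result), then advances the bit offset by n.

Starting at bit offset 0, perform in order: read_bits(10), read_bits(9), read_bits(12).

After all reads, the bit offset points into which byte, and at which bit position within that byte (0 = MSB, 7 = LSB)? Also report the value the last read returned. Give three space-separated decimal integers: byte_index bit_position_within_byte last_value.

Read 1: bits[0:10] width=10 -> value=676 (bin 1010100100); offset now 10 = byte 1 bit 2; 38 bits remain
Read 2: bits[10:19] width=9 -> value=494 (bin 111101110); offset now 19 = byte 2 bit 3; 29 bits remain
Read 3: bits[19:31] width=12 -> value=1371 (bin 010101011011); offset now 31 = byte 3 bit 7; 17 bits remain

Answer: 3 7 1371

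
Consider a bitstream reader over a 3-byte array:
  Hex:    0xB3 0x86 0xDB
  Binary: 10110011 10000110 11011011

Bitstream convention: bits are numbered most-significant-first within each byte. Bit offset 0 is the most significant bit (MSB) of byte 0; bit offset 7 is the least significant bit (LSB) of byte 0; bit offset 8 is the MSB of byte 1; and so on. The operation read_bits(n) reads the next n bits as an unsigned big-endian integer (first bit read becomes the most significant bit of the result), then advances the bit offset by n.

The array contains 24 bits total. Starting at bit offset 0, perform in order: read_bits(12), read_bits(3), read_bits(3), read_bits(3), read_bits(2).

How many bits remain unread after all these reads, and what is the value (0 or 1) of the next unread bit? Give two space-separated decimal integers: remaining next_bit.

Answer: 1 1

Derivation:
Read 1: bits[0:12] width=12 -> value=2872 (bin 101100111000); offset now 12 = byte 1 bit 4; 12 bits remain
Read 2: bits[12:15] width=3 -> value=3 (bin 011); offset now 15 = byte 1 bit 7; 9 bits remain
Read 3: bits[15:18] width=3 -> value=3 (bin 011); offset now 18 = byte 2 bit 2; 6 bits remain
Read 4: bits[18:21] width=3 -> value=3 (bin 011); offset now 21 = byte 2 bit 5; 3 bits remain
Read 5: bits[21:23] width=2 -> value=1 (bin 01); offset now 23 = byte 2 bit 7; 1 bits remain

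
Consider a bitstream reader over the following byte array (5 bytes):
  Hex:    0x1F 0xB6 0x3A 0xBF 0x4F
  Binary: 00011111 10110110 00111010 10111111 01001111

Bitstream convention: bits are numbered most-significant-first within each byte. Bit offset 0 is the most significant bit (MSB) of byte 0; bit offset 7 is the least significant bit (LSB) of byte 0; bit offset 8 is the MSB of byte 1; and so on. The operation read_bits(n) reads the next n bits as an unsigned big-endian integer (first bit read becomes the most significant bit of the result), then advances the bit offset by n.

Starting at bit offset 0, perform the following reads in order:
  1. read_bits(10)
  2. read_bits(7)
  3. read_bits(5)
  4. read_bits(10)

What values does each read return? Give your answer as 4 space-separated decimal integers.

Answer: 126 108 14 703

Derivation:
Read 1: bits[0:10] width=10 -> value=126 (bin 0001111110); offset now 10 = byte 1 bit 2; 30 bits remain
Read 2: bits[10:17] width=7 -> value=108 (bin 1101100); offset now 17 = byte 2 bit 1; 23 bits remain
Read 3: bits[17:22] width=5 -> value=14 (bin 01110); offset now 22 = byte 2 bit 6; 18 bits remain
Read 4: bits[22:32] width=10 -> value=703 (bin 1010111111); offset now 32 = byte 4 bit 0; 8 bits remain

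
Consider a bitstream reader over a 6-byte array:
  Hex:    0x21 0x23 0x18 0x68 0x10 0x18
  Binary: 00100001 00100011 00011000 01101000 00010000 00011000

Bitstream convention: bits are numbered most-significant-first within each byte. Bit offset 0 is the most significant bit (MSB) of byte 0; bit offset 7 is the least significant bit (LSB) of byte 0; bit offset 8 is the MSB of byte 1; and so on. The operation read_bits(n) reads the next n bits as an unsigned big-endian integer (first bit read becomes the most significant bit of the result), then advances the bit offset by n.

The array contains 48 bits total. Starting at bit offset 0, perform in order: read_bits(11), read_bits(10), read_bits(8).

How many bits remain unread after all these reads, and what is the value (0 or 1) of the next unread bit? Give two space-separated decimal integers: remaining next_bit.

Answer: 19 0

Derivation:
Read 1: bits[0:11] width=11 -> value=265 (bin 00100001001); offset now 11 = byte 1 bit 3; 37 bits remain
Read 2: bits[11:21] width=10 -> value=99 (bin 0001100011); offset now 21 = byte 2 bit 5; 27 bits remain
Read 3: bits[21:29] width=8 -> value=13 (bin 00001101); offset now 29 = byte 3 bit 5; 19 bits remain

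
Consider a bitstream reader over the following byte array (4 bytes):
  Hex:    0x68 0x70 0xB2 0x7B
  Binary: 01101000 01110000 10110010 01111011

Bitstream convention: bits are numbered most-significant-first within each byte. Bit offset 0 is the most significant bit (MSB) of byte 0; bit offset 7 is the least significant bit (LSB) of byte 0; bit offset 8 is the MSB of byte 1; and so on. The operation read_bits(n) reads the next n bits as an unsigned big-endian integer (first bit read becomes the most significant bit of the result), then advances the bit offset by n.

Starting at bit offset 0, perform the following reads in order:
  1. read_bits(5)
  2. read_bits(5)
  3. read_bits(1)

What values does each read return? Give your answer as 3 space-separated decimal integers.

Read 1: bits[0:5] width=5 -> value=13 (bin 01101); offset now 5 = byte 0 bit 5; 27 bits remain
Read 2: bits[5:10] width=5 -> value=1 (bin 00001); offset now 10 = byte 1 bit 2; 22 bits remain
Read 3: bits[10:11] width=1 -> value=1 (bin 1); offset now 11 = byte 1 bit 3; 21 bits remain

Answer: 13 1 1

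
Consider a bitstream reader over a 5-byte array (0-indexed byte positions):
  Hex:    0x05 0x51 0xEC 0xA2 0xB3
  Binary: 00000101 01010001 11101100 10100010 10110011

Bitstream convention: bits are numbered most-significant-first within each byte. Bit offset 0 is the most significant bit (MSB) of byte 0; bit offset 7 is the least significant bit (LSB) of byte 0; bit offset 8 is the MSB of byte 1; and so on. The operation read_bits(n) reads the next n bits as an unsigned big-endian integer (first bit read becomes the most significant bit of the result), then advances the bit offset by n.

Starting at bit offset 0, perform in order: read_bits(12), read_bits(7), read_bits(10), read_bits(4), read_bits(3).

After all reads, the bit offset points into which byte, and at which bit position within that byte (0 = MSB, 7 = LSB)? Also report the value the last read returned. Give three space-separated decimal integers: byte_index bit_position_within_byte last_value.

Answer: 4 4 3

Derivation:
Read 1: bits[0:12] width=12 -> value=85 (bin 000001010101); offset now 12 = byte 1 bit 4; 28 bits remain
Read 2: bits[12:19] width=7 -> value=15 (bin 0001111); offset now 19 = byte 2 bit 3; 21 bits remain
Read 3: bits[19:29] width=10 -> value=404 (bin 0110010100); offset now 29 = byte 3 bit 5; 11 bits remain
Read 4: bits[29:33] width=4 -> value=5 (bin 0101); offset now 33 = byte 4 bit 1; 7 bits remain
Read 5: bits[33:36] width=3 -> value=3 (bin 011); offset now 36 = byte 4 bit 4; 4 bits remain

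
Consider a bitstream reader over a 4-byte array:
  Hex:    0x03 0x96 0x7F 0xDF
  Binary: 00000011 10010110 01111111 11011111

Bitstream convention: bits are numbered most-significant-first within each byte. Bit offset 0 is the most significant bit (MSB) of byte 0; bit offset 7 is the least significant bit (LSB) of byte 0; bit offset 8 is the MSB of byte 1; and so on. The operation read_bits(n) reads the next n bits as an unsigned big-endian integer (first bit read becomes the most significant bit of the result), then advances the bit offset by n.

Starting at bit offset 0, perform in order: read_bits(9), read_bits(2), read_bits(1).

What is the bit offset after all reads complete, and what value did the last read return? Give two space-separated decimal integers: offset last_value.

Answer: 12 1

Derivation:
Read 1: bits[0:9] width=9 -> value=7 (bin 000000111); offset now 9 = byte 1 bit 1; 23 bits remain
Read 2: bits[9:11] width=2 -> value=0 (bin 00); offset now 11 = byte 1 bit 3; 21 bits remain
Read 3: bits[11:12] width=1 -> value=1 (bin 1); offset now 12 = byte 1 bit 4; 20 bits remain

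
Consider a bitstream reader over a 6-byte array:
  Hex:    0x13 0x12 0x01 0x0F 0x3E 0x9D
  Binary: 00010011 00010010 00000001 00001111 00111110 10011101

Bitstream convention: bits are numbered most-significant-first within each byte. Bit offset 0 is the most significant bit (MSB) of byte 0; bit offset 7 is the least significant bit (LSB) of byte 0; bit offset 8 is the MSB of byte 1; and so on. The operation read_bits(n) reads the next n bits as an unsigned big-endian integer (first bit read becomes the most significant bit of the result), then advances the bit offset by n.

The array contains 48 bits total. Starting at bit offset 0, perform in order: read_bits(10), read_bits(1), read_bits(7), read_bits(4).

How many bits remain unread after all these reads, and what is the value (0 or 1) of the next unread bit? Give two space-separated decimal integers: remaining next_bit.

Read 1: bits[0:10] width=10 -> value=76 (bin 0001001100); offset now 10 = byte 1 bit 2; 38 bits remain
Read 2: bits[10:11] width=1 -> value=0 (bin 0); offset now 11 = byte 1 bit 3; 37 bits remain
Read 3: bits[11:18] width=7 -> value=72 (bin 1001000); offset now 18 = byte 2 bit 2; 30 bits remain
Read 4: bits[18:22] width=4 -> value=0 (bin 0000); offset now 22 = byte 2 bit 6; 26 bits remain

Answer: 26 0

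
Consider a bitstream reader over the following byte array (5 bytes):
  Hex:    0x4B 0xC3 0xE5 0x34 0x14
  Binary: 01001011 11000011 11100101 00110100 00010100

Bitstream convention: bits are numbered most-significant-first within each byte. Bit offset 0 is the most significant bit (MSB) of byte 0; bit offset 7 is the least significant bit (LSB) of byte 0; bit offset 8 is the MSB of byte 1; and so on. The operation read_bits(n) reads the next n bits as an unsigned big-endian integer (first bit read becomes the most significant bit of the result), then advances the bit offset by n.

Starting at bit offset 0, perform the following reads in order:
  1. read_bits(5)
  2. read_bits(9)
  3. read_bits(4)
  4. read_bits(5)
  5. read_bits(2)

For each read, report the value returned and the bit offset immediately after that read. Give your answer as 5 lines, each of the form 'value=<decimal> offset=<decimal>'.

Answer: value=9 offset=5
value=240 offset=14
value=15 offset=18
value=18 offset=23
value=2 offset=25

Derivation:
Read 1: bits[0:5] width=5 -> value=9 (bin 01001); offset now 5 = byte 0 bit 5; 35 bits remain
Read 2: bits[5:14] width=9 -> value=240 (bin 011110000); offset now 14 = byte 1 bit 6; 26 bits remain
Read 3: bits[14:18] width=4 -> value=15 (bin 1111); offset now 18 = byte 2 bit 2; 22 bits remain
Read 4: bits[18:23] width=5 -> value=18 (bin 10010); offset now 23 = byte 2 bit 7; 17 bits remain
Read 5: bits[23:25] width=2 -> value=2 (bin 10); offset now 25 = byte 3 bit 1; 15 bits remain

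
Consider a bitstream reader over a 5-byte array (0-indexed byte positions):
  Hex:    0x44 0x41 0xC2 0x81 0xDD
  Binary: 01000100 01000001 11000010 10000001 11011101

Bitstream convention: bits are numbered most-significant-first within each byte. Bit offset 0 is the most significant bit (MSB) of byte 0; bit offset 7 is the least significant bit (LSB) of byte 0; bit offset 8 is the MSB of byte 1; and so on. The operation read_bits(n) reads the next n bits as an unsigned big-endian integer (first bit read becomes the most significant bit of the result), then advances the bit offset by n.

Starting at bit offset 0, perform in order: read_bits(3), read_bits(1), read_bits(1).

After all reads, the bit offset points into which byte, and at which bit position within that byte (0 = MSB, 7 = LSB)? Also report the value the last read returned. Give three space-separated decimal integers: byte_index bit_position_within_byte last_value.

Read 1: bits[0:3] width=3 -> value=2 (bin 010); offset now 3 = byte 0 bit 3; 37 bits remain
Read 2: bits[3:4] width=1 -> value=0 (bin 0); offset now 4 = byte 0 bit 4; 36 bits remain
Read 3: bits[4:5] width=1 -> value=0 (bin 0); offset now 5 = byte 0 bit 5; 35 bits remain

Answer: 0 5 0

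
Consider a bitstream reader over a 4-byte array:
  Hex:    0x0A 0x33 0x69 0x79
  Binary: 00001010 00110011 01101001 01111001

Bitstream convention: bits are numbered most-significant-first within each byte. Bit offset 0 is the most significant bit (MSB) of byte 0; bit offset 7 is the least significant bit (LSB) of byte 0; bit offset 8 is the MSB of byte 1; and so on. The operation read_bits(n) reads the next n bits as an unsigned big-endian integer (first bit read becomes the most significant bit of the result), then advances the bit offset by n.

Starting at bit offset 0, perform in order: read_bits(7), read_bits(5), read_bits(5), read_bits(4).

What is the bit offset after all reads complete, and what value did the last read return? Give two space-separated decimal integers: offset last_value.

Read 1: bits[0:7] width=7 -> value=5 (bin 0000101); offset now 7 = byte 0 bit 7; 25 bits remain
Read 2: bits[7:12] width=5 -> value=3 (bin 00011); offset now 12 = byte 1 bit 4; 20 bits remain
Read 3: bits[12:17] width=5 -> value=6 (bin 00110); offset now 17 = byte 2 bit 1; 15 bits remain
Read 4: bits[17:21] width=4 -> value=13 (bin 1101); offset now 21 = byte 2 bit 5; 11 bits remain

Answer: 21 13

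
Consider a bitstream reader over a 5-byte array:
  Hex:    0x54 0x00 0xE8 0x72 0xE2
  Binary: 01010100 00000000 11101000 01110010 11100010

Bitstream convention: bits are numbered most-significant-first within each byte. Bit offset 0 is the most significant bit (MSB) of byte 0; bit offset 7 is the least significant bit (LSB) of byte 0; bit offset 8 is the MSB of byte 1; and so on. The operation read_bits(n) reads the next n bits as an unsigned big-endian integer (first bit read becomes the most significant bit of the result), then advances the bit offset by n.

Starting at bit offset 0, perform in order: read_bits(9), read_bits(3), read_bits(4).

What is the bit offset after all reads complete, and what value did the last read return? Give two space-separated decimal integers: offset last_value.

Answer: 16 0

Derivation:
Read 1: bits[0:9] width=9 -> value=168 (bin 010101000); offset now 9 = byte 1 bit 1; 31 bits remain
Read 2: bits[9:12] width=3 -> value=0 (bin 000); offset now 12 = byte 1 bit 4; 28 bits remain
Read 3: bits[12:16] width=4 -> value=0 (bin 0000); offset now 16 = byte 2 bit 0; 24 bits remain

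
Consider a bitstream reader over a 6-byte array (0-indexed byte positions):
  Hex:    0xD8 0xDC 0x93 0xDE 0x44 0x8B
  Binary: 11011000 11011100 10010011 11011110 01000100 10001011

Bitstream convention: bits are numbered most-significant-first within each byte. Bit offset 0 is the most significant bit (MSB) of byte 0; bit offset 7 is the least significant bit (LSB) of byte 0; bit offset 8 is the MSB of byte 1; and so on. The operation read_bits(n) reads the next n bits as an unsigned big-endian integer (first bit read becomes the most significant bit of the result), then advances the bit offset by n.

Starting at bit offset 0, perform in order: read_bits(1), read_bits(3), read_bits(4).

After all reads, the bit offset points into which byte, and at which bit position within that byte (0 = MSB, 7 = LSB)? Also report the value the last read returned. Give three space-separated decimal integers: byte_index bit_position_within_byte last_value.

Read 1: bits[0:1] width=1 -> value=1 (bin 1); offset now 1 = byte 0 bit 1; 47 bits remain
Read 2: bits[1:4] width=3 -> value=5 (bin 101); offset now 4 = byte 0 bit 4; 44 bits remain
Read 3: bits[4:8] width=4 -> value=8 (bin 1000); offset now 8 = byte 1 bit 0; 40 bits remain

Answer: 1 0 8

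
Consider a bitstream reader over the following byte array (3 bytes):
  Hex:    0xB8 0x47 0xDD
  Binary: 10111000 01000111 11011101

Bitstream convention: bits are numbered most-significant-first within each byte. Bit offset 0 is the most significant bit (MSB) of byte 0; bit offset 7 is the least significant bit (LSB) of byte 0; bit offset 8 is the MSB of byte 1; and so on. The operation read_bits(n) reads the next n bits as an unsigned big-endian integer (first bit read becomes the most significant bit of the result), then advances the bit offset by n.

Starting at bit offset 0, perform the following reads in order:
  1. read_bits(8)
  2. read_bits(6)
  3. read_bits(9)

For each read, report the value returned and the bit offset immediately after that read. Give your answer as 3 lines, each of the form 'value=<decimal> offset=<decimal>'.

Read 1: bits[0:8] width=8 -> value=184 (bin 10111000); offset now 8 = byte 1 bit 0; 16 bits remain
Read 2: bits[8:14] width=6 -> value=17 (bin 010001); offset now 14 = byte 1 bit 6; 10 bits remain
Read 3: bits[14:23] width=9 -> value=494 (bin 111101110); offset now 23 = byte 2 bit 7; 1 bits remain

Answer: value=184 offset=8
value=17 offset=14
value=494 offset=23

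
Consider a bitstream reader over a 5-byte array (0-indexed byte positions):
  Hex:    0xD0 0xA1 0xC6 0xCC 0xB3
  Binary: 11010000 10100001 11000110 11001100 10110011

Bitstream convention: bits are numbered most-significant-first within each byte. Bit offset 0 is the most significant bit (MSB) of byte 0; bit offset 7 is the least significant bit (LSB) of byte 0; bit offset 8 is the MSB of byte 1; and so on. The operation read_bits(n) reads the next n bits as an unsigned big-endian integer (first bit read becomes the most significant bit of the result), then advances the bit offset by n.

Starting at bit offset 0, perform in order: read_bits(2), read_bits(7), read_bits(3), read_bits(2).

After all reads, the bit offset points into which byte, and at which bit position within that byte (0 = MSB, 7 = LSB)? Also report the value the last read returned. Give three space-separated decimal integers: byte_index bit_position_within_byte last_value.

Answer: 1 6 0

Derivation:
Read 1: bits[0:2] width=2 -> value=3 (bin 11); offset now 2 = byte 0 bit 2; 38 bits remain
Read 2: bits[2:9] width=7 -> value=33 (bin 0100001); offset now 9 = byte 1 bit 1; 31 bits remain
Read 3: bits[9:12] width=3 -> value=2 (bin 010); offset now 12 = byte 1 bit 4; 28 bits remain
Read 4: bits[12:14] width=2 -> value=0 (bin 00); offset now 14 = byte 1 bit 6; 26 bits remain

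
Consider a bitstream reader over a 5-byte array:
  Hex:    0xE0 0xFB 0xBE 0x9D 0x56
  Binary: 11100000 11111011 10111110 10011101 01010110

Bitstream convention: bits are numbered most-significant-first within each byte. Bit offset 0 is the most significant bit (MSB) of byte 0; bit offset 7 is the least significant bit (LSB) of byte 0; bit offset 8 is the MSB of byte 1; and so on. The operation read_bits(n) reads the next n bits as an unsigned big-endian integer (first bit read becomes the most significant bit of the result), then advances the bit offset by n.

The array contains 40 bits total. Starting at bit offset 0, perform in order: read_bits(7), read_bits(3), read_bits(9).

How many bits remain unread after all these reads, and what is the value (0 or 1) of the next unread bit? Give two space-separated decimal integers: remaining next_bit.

Read 1: bits[0:7] width=7 -> value=112 (bin 1110000); offset now 7 = byte 0 bit 7; 33 bits remain
Read 2: bits[7:10] width=3 -> value=3 (bin 011); offset now 10 = byte 1 bit 2; 30 bits remain
Read 3: bits[10:19] width=9 -> value=477 (bin 111011101); offset now 19 = byte 2 bit 3; 21 bits remain

Answer: 21 1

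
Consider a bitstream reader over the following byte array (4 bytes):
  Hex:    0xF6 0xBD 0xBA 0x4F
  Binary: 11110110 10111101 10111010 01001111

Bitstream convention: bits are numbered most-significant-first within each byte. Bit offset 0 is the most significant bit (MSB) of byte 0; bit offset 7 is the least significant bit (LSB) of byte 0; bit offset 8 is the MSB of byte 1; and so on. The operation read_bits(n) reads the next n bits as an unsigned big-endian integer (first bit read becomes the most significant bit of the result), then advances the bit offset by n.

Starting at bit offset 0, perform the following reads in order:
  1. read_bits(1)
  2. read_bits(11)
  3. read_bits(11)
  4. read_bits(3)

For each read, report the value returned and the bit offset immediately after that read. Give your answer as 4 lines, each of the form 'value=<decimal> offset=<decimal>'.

Answer: value=1 offset=1
value=1899 offset=12
value=1757 offset=23
value=1 offset=26

Derivation:
Read 1: bits[0:1] width=1 -> value=1 (bin 1); offset now 1 = byte 0 bit 1; 31 bits remain
Read 2: bits[1:12] width=11 -> value=1899 (bin 11101101011); offset now 12 = byte 1 bit 4; 20 bits remain
Read 3: bits[12:23] width=11 -> value=1757 (bin 11011011101); offset now 23 = byte 2 bit 7; 9 bits remain
Read 4: bits[23:26] width=3 -> value=1 (bin 001); offset now 26 = byte 3 bit 2; 6 bits remain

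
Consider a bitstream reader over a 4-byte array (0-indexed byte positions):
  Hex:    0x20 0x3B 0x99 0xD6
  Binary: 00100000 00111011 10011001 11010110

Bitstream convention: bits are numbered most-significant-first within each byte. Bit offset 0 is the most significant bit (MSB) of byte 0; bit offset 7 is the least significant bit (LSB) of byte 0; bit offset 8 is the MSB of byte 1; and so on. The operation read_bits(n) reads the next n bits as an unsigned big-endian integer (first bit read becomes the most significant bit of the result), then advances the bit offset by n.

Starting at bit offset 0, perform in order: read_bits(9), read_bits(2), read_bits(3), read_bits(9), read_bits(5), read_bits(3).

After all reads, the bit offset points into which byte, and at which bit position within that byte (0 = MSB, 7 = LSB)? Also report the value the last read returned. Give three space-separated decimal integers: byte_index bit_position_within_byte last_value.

Answer: 3 7 3

Derivation:
Read 1: bits[0:9] width=9 -> value=64 (bin 001000000); offset now 9 = byte 1 bit 1; 23 bits remain
Read 2: bits[9:11] width=2 -> value=1 (bin 01); offset now 11 = byte 1 bit 3; 21 bits remain
Read 3: bits[11:14] width=3 -> value=6 (bin 110); offset now 14 = byte 1 bit 6; 18 bits remain
Read 4: bits[14:23] width=9 -> value=460 (bin 111001100); offset now 23 = byte 2 bit 7; 9 bits remain
Read 5: bits[23:28] width=5 -> value=29 (bin 11101); offset now 28 = byte 3 bit 4; 4 bits remain
Read 6: bits[28:31] width=3 -> value=3 (bin 011); offset now 31 = byte 3 bit 7; 1 bits remain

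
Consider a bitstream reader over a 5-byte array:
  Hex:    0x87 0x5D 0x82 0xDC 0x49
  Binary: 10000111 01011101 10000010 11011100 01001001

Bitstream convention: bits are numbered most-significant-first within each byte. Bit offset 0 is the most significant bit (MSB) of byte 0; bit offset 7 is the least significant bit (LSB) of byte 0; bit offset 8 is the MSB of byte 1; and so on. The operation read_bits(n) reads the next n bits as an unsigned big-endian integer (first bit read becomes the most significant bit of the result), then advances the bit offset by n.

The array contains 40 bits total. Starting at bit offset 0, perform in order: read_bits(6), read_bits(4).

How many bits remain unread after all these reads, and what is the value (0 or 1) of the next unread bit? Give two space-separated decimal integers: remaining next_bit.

Answer: 30 0

Derivation:
Read 1: bits[0:6] width=6 -> value=33 (bin 100001); offset now 6 = byte 0 bit 6; 34 bits remain
Read 2: bits[6:10] width=4 -> value=13 (bin 1101); offset now 10 = byte 1 bit 2; 30 bits remain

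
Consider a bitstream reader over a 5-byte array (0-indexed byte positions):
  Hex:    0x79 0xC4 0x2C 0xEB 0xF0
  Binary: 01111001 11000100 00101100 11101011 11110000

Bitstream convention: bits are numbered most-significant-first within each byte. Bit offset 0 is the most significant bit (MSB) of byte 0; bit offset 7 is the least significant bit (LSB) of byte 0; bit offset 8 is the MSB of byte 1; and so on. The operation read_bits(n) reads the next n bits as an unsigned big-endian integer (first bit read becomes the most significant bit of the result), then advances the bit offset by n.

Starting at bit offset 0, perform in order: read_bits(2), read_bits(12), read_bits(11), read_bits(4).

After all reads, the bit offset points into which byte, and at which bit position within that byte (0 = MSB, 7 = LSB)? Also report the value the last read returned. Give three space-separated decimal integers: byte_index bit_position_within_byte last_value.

Read 1: bits[0:2] width=2 -> value=1 (bin 01); offset now 2 = byte 0 bit 2; 38 bits remain
Read 2: bits[2:14] width=12 -> value=3697 (bin 111001110001); offset now 14 = byte 1 bit 6; 26 bits remain
Read 3: bits[14:25] width=11 -> value=89 (bin 00001011001); offset now 25 = byte 3 bit 1; 15 bits remain
Read 4: bits[25:29] width=4 -> value=13 (bin 1101); offset now 29 = byte 3 bit 5; 11 bits remain

Answer: 3 5 13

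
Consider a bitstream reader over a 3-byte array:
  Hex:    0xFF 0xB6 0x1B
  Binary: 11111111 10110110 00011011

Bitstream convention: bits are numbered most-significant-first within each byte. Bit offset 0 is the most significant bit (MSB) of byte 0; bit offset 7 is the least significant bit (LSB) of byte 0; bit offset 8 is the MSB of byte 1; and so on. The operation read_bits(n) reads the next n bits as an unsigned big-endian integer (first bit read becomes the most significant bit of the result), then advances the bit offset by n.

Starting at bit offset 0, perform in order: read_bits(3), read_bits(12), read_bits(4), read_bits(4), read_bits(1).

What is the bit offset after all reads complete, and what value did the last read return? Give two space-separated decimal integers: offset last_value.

Read 1: bits[0:3] width=3 -> value=7 (bin 111); offset now 3 = byte 0 bit 3; 21 bits remain
Read 2: bits[3:15] width=12 -> value=4059 (bin 111111011011); offset now 15 = byte 1 bit 7; 9 bits remain
Read 3: bits[15:19] width=4 -> value=0 (bin 0000); offset now 19 = byte 2 bit 3; 5 bits remain
Read 4: bits[19:23] width=4 -> value=13 (bin 1101); offset now 23 = byte 2 bit 7; 1 bits remain
Read 5: bits[23:24] width=1 -> value=1 (bin 1); offset now 24 = byte 3 bit 0; 0 bits remain

Answer: 24 1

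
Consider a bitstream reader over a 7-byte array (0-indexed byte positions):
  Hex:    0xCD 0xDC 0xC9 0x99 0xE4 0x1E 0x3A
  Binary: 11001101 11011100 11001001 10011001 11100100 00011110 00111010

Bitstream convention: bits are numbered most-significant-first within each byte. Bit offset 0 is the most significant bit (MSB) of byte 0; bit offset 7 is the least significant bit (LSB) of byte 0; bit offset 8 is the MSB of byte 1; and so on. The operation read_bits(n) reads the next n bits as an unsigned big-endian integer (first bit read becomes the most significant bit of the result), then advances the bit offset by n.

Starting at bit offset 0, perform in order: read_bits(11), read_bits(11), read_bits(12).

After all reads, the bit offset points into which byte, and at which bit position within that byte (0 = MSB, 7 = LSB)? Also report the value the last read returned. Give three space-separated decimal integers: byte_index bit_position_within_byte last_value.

Read 1: bits[0:11] width=11 -> value=1646 (bin 11001101110); offset now 11 = byte 1 bit 3; 45 bits remain
Read 2: bits[11:22] width=11 -> value=1842 (bin 11100110010); offset now 22 = byte 2 bit 6; 34 bits remain
Read 3: bits[22:34] width=12 -> value=1639 (bin 011001100111); offset now 34 = byte 4 bit 2; 22 bits remain

Answer: 4 2 1639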